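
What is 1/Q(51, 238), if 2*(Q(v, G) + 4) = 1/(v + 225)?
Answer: -552/2207 ≈ -0.25011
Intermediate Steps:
Q(v, G) = -4 + 1/(2*(225 + v)) (Q(v, G) = -4 + 1/(2*(v + 225)) = -4 + 1/(2*(225 + v)))
1/Q(51, 238) = 1/((-1799 - 8*51)/(2*(225 + 51))) = 1/((1/2)*(-1799 - 408)/276) = 1/((1/2)*(1/276)*(-2207)) = 1/(-2207/552) = -552/2207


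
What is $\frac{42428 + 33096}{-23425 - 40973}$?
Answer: $- \frac{37762}{32199} \approx -1.1728$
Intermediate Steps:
$\frac{42428 + 33096}{-23425 - 40973} = \frac{75524}{-64398} = 75524 \left(- \frac{1}{64398}\right) = - \frac{37762}{32199}$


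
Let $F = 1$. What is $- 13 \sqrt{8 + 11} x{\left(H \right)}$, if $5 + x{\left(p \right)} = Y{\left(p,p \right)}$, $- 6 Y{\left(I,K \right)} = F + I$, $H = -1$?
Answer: $65 \sqrt{19} \approx 283.33$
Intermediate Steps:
$Y{\left(I,K \right)} = - \frac{1}{6} - \frac{I}{6}$ ($Y{\left(I,K \right)} = - \frac{1 + I}{6} = - \frac{1}{6} - \frac{I}{6}$)
$x{\left(p \right)} = - \frac{31}{6} - \frac{p}{6}$ ($x{\left(p \right)} = -5 - \left(\frac{1}{6} + \frac{p}{6}\right) = - \frac{31}{6} - \frac{p}{6}$)
$- 13 \sqrt{8 + 11} x{\left(H \right)} = - 13 \sqrt{8 + 11} \left(- \frac{31}{6} - - \frac{1}{6}\right) = - 13 \sqrt{19} \left(- \frac{31}{6} + \frac{1}{6}\right) = - 13 \sqrt{19} \left(-5\right) = 65 \sqrt{19}$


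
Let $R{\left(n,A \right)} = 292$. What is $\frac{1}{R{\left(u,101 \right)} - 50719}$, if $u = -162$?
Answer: $- \frac{1}{50427} \approx -1.9831 \cdot 10^{-5}$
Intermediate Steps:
$\frac{1}{R{\left(u,101 \right)} - 50719} = \frac{1}{292 - 50719} = \frac{1}{-50427} = - \frac{1}{50427}$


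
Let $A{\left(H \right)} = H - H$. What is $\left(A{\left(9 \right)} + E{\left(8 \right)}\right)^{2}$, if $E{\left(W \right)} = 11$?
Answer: $121$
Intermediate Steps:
$A{\left(H \right)} = 0$
$\left(A{\left(9 \right)} + E{\left(8 \right)}\right)^{2} = \left(0 + 11\right)^{2} = 11^{2} = 121$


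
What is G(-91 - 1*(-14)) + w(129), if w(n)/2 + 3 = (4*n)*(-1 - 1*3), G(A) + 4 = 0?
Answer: -4138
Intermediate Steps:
G(A) = -4 (G(A) = -4 + 0 = -4)
w(n) = -6 - 32*n (w(n) = -6 + 2*((4*n)*(-1 - 1*3)) = -6 + 2*((4*n)*(-1 - 3)) = -6 + 2*((4*n)*(-4)) = -6 + 2*(-16*n) = -6 - 32*n)
G(-91 - 1*(-14)) + w(129) = -4 + (-6 - 32*129) = -4 + (-6 - 4128) = -4 - 4134 = -4138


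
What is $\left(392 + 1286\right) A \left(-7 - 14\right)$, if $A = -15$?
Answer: $528570$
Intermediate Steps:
$\left(392 + 1286\right) A \left(-7 - 14\right) = \left(392 + 1286\right) \left(- 15 \left(-7 - 14\right)\right) = 1678 \left(\left(-15\right) \left(-21\right)\right) = 1678 \cdot 315 = 528570$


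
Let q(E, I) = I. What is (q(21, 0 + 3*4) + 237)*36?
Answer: 8964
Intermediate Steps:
(q(21, 0 + 3*4) + 237)*36 = ((0 + 3*4) + 237)*36 = ((0 + 12) + 237)*36 = (12 + 237)*36 = 249*36 = 8964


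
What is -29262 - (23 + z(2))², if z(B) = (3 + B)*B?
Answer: -30351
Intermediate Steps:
z(B) = B*(3 + B)
-29262 - (23 + z(2))² = -29262 - (23 + 2*(3 + 2))² = -29262 - (23 + 2*5)² = -29262 - (23 + 10)² = -29262 - 1*33² = -29262 - 1*1089 = -29262 - 1089 = -30351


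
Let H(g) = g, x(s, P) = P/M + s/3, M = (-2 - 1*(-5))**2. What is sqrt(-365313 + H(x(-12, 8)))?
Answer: I*sqrt(3287845)/3 ≈ 604.41*I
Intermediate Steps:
M = 9 (M = (-2 + 5)**2 = 3**2 = 9)
x(s, P) = s/3 + P/9 (x(s, P) = P/9 + s/3 = s/3 + P/9)
sqrt(-365313 + H(x(-12, 8))) = sqrt(-365313 + ((1/3)*(-12) + (1/9)*8)) = sqrt(-365313 + (-4 + 8/9)) = sqrt(-365313 - 28/9) = sqrt(-3287845/9) = I*sqrt(3287845)/3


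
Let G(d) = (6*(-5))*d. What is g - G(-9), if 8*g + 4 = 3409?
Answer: 1245/8 ≈ 155.63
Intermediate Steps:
G(d) = -30*d
g = 3405/8 (g = -½ + (⅛)*3409 = -½ + 3409/8 = 3405/8 ≈ 425.63)
g - G(-9) = 3405/8 - (-30)*(-9) = 3405/8 - 1*270 = 3405/8 - 270 = 1245/8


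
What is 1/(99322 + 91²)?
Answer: 1/107603 ≈ 9.2934e-6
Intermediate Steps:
1/(99322 + 91²) = 1/(99322 + 8281) = 1/107603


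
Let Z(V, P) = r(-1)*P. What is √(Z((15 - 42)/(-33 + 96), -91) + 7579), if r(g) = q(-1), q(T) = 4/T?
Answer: 13*√47 ≈ 89.124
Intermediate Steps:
r(g) = -4 (r(g) = 4/(-1) = 4*(-1) = -4)
Z(V, P) = -4*P
√(Z((15 - 42)/(-33 + 96), -91) + 7579) = √(-4*(-91) + 7579) = √(364 + 7579) = √7943 = 13*√47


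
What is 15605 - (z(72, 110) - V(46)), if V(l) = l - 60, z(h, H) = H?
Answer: 15481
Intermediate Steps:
V(l) = -60 + l
15605 - (z(72, 110) - V(46)) = 15605 - (110 - (-60 + 46)) = 15605 - (110 - 1*(-14)) = 15605 - (110 + 14) = 15605 - 1*124 = 15605 - 124 = 15481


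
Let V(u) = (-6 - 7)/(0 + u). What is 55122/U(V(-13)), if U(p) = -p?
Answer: -55122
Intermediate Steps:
V(u) = -13/u
55122/U(V(-13)) = 55122/((-(-13)/(-13))) = 55122/((-(-13)*(-1)/13)) = 55122/((-1*1)) = 55122/(-1) = 55122*(-1) = -55122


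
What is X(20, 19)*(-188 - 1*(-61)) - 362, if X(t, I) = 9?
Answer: -1505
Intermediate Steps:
X(20, 19)*(-188 - 1*(-61)) - 362 = 9*(-188 - 1*(-61)) - 362 = 9*(-188 + 61) - 362 = 9*(-127) - 362 = -1143 - 362 = -1505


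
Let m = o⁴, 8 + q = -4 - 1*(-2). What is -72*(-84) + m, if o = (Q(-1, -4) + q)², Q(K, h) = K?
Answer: 214364929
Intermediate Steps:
q = -10 (q = -8 + (-4 - 1*(-2)) = -8 + (-4 + 2) = -8 - 2 = -10)
o = 121 (o = (-1 - 10)² = (-11)² = 121)
m = 214358881 (m = 121⁴ = 214358881)
-72*(-84) + m = -72*(-84) + 214358881 = 6048 + 214358881 = 214364929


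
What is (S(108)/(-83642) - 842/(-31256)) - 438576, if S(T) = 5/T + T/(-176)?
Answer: -21283306991071325/48528210159 ≈ -4.3858e+5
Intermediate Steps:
S(T) = 5/T - T/176 (S(T) = 5/T + T*(-1/176) = 5/T - T/176)
(S(108)/(-83642) - 842/(-31256)) - 438576 = ((5/108 - 1/176*108)/(-83642) - 842/(-31256)) - 438576 = ((5*(1/108) - 27/44)*(-1/83642) - 842*(-1/31256)) - 438576 = ((5/108 - 27/44)*(-1/83642) + 421/15628) - 438576 = (-337/594*(-1/83642) + 421/15628) - 438576 = (337/49683348 + 421/15628) - 438576 = 1307622259/48528210159 - 438576 = -21283306991071325/48528210159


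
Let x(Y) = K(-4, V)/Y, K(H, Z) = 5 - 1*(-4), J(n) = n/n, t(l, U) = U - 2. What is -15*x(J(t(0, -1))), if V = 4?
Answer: -135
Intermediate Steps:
t(l, U) = -2 + U
J(n) = 1
K(H, Z) = 9 (K(H, Z) = 5 + 4 = 9)
x(Y) = 9/Y
-15*x(J(t(0, -1))) = -135/1 = -135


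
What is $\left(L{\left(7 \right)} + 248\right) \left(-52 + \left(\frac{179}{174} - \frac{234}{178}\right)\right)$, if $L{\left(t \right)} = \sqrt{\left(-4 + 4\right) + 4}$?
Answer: $- \frac{101212375}{7743} \approx -13071.0$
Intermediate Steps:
$L{\left(t \right)} = 2$ ($L{\left(t \right)} = \sqrt{0 + 4} = \sqrt{4} = 2$)
$\left(L{\left(7 \right)} + 248\right) \left(-52 + \left(\frac{179}{174} - \frac{234}{178}\right)\right) = \left(2 + 248\right) \left(-52 + \left(\frac{179}{174} - \frac{234}{178}\right)\right) = 250 \left(-52 + \left(179 \cdot \frac{1}{174} - \frac{117}{89}\right)\right) = 250 \left(-52 + \left(\frac{179}{174} - \frac{117}{89}\right)\right) = 250 \left(-52 - \frac{4427}{15486}\right) = 250 \left(- \frac{809699}{15486}\right) = - \frac{101212375}{7743}$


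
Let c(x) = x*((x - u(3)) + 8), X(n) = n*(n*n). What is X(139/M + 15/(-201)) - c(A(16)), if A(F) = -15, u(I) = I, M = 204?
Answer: -382436180515043/2553376813632 ≈ -149.78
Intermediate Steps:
X(n) = n**3 (X(n) = n*n**2 = n**3)
c(x) = x*(5 + x) (c(x) = x*((x - 1*3) + 8) = x*((x - 3) + 8) = x*((-3 + x) + 8) = x*(5 + x))
X(139/M + 15/(-201)) - c(A(16)) = (139/204 + 15/(-201))**3 - (-15)*(5 - 15) = (139*(1/204) + 15*(-1/201))**3 - (-15)*(-10) = (139/204 - 5/67)**3 - 1*150 = (8293/13668)**3 - 150 = 570341529757/2553376813632 - 150 = -382436180515043/2553376813632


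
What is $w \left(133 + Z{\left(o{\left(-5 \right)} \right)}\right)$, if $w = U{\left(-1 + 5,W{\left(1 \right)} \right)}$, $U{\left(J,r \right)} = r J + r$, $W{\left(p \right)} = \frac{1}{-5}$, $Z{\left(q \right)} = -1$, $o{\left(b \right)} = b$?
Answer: $-132$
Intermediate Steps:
$W{\left(p \right)} = - \frac{1}{5}$
$U{\left(J,r \right)} = r + J r$ ($U{\left(J,r \right)} = J r + r = r + J r$)
$w = -1$ ($w = - \frac{1 + \left(-1 + 5\right)}{5} = - \frac{1 + 4}{5} = \left(- \frac{1}{5}\right) 5 = -1$)
$w \left(133 + Z{\left(o{\left(-5 \right)} \right)}\right) = - (133 - 1) = \left(-1\right) 132 = -132$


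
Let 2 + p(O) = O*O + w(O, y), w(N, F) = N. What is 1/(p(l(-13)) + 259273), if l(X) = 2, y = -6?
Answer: 1/259277 ≈ 3.8569e-6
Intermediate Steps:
p(O) = -2 + O + O² (p(O) = -2 + (O*O + O) = -2 + (O² + O) = -2 + (O + O²) = -2 + O + O²)
1/(p(l(-13)) + 259273) = 1/((-2 + 2 + 2²) + 259273) = 1/((-2 + 2 + 4) + 259273) = 1/(4 + 259273) = 1/259277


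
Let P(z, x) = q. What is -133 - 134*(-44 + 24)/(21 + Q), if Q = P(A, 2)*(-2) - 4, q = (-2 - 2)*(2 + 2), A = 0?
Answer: -3837/49 ≈ -78.306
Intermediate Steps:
q = -16 (q = -4*4 = -16)
P(z, x) = -16
Q = 28 (Q = -16*(-2) - 4 = 32 - 4 = 28)
-133 - 134*(-44 + 24)/(21 + Q) = -133 - 134*(-44 + 24)/(21 + 28) = -133 - (-2680)/49 = -133 - 134*(-20/49) = -133 + 2680/49 = -3837/49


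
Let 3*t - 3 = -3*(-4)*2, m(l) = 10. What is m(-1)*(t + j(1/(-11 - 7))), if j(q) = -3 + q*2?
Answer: 530/9 ≈ 58.889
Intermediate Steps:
t = 9 (t = 1 + (-3*(-4)*2)/3 = 1 + (12*2)/3 = 1 + (⅓)*24 = 1 + 8 = 9)
j(q) = -3 + 2*q
m(-1)*(t + j(1/(-11 - 7))) = 10*(9 + (-3 + 2/(-11 - 7))) = 10*(9 + (-3 + 2/(-18))) = 10*(9 + (-3 + 2*(-1/18))) = 10*(9 + (-3 - ⅑)) = 10*(9 - 28/9) = 10*(53/9) = 530/9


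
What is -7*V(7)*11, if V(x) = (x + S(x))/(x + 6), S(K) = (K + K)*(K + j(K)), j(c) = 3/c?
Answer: -8547/13 ≈ -657.46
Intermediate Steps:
S(K) = 2*K*(K + 3/K) (S(K) = (K + K)*(K + 3/K) = (2*K)*(K + 3/K) = 2*K*(K + 3/K))
V(x) = (6 + x + 2*x²)/(6 + x) (V(x) = (x + (6 + 2*x²))/(x + 6) = (6 + x + 2*x²)/(6 + x))
-7*V(7)*11 = -7*(6 + 7 + 2*7²)/(6 + 7)*11 = -7*(6 + 7 + 2*49)/13*11 = -7*(6 + 7 + 98)/13*11 = -7*111/13*11 = -777/13*11 = -8547/13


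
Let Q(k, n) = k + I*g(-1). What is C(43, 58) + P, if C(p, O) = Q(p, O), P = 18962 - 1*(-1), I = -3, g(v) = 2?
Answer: 19000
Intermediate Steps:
P = 18963 (P = 18962 + 1 = 18963)
Q(k, n) = -6 + k (Q(k, n) = k - 3*2 = k - 6 = -6 + k)
C(p, O) = -6 + p
C(43, 58) + P = (-6 + 43) + 18963 = 37 + 18963 = 19000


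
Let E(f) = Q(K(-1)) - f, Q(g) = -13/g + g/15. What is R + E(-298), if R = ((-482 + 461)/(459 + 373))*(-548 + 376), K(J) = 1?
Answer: 902953/3120 ≈ 289.41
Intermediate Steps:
Q(g) = -13/g + g/15 (Q(g) = -13/g + g*(1/15) = -13/g + g/15)
E(f) = -194/15 - f (E(f) = (-13/1 + (1/15)*1) - f = (-13*1 + 1/15) - f = (-13 + 1/15) - f = -194/15 - f)
R = 903/208 (R = -21/832*(-172) = 903/208 ≈ 4.3413)
R + E(-298) = 903/208 + (-194/15 - 1*(-298)) = 903/208 + (-194/15 + 298) = 903/208 + 4276/15 = 902953/3120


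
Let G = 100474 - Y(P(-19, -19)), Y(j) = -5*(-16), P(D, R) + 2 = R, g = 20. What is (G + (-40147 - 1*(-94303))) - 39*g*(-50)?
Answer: 193550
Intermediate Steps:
P(D, R) = -2 + R
Y(j) = 80
G = 100394 (G = 100474 - 1*80 = 100474 - 80 = 100394)
(G + (-40147 - 1*(-94303))) - 39*g*(-50) = (100394 + (-40147 - 1*(-94303))) - 39*20*(-50) = (100394 + (-40147 + 94303)) - 780*(-50) = (100394 + 54156) + 39000 = 154550 + 39000 = 193550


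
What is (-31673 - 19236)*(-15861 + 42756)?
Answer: -1369197555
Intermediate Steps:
(-31673 - 19236)*(-15861 + 42756) = -50909*26895 = -1369197555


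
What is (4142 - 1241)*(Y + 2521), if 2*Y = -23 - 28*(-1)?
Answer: 14641347/2 ≈ 7.3207e+6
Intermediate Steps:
Y = 5/2 (Y = (-23 - 28*(-1))/2 = (-23 - 7*(-4))/2 = (-23 + 28)/2 = (1/2)*5 = 5/2 ≈ 2.5000)
(4142 - 1241)*(Y + 2521) = (4142 - 1241)*(5/2 + 2521) = 2901*(5047/2) = 14641347/2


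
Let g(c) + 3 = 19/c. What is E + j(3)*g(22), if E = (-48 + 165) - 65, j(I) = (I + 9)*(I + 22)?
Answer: -6478/11 ≈ -588.91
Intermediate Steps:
j(I) = (9 + I)*(22 + I)
g(c) = -3 + 19/c
E = 52 (E = 117 - 65 = 52)
E + j(3)*g(22) = 52 + (198 + 3² + 31*3)*(-3 + 19/22) = 52 + (198 + 9 + 93)*(-3 + 19*(1/22)) = 52 + 300*(-3 + 19/22) = 52 + 300*(-47/22) = 52 - 7050/11 = -6478/11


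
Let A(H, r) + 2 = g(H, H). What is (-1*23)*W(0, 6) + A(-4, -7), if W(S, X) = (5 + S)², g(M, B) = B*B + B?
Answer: -565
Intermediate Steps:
g(M, B) = B + B² (g(M, B) = B² + B = B + B²)
A(H, r) = -2 + H*(1 + H)
(-1*23)*W(0, 6) + A(-4, -7) = (-1*23)*(5 + 0)² + (-2 - 4*(1 - 4)) = -23*5² + (-2 - 4*(-3)) = -23*25 + (-2 + 12) = -575 + 10 = -565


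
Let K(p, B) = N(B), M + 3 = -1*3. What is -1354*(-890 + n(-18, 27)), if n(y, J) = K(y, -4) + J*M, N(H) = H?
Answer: 1429824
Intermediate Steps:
M = -6 (M = -3 - 1*3 = -3 - 3 = -6)
K(p, B) = B
n(y, J) = -4 - 6*J (n(y, J) = -4 + J*(-6) = -4 - 6*J)
-1354*(-890 + n(-18, 27)) = -1354*(-890 + (-4 - 6*27)) = -1354*(-890 + (-4 - 162)) = -1354*(-890 - 166) = -1354*(-1056) = 1429824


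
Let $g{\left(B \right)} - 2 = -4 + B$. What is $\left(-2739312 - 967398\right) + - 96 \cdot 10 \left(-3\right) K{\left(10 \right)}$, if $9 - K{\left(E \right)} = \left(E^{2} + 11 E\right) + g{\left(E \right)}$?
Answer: $-4308630$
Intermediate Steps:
$g{\left(B \right)} = -2 + B$ ($g{\left(B \right)} = 2 + \left(-4 + B\right) = -2 + B$)
$K{\left(E \right)} = 11 - E^{2} - 12 E$ ($K{\left(E \right)} = 9 - \left(\left(E^{2} + 11 E\right) + \left(-2 + E\right)\right) = 9 - \left(-2 + E^{2} + 12 E\right) = 11 - E^{2} - 12 E$)
$\left(-2739312 - 967398\right) + - 96 \cdot 10 \left(-3\right) K{\left(10 \right)} = \left(-2739312 - 967398\right) + - 96 \cdot 10 \left(-3\right) \left(11 - 10^{2} - 120\right) = -3706710 + \left(-96\right) \left(-30\right) \left(11 - 100 - 120\right) = -3706710 + 2880 \left(11 - 100 - 120\right) = -3706710 + 2880 \left(-209\right) = -3706710 - 601920 = -4308630$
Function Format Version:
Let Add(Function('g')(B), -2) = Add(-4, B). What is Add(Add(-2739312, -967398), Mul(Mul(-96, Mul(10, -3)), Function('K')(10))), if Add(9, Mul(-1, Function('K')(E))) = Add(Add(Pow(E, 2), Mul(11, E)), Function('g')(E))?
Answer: -4308630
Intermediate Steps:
Function('g')(B) = Add(-2, B) (Function('g')(B) = Add(2, Add(-4, B)) = Add(-2, B))
Function('K')(E) = Add(11, Mul(-1, Pow(E, 2)), Mul(-12, E)) (Function('K')(E) = Add(9, Mul(-1, Add(Add(Pow(E, 2), Mul(11, E)), Add(-2, E)))) = Add(9, Mul(-1, Add(-2, Pow(E, 2), Mul(12, E)))) = Add(9, Add(2, Mul(-1, Pow(E, 2)), Mul(-12, E))) = Add(11, Mul(-1, Pow(E, 2)), Mul(-12, E)))
Add(Add(-2739312, -967398), Mul(Mul(-96, Mul(10, -3)), Function('K')(10))) = Add(Add(-2739312, -967398), Mul(Mul(-96, Mul(10, -3)), Add(11, Mul(-1, Pow(10, 2)), Mul(-12, 10)))) = Add(-3706710, Mul(Mul(-96, -30), Add(11, Mul(-1, 100), -120))) = Add(-3706710, Mul(2880, Add(11, -100, -120))) = Add(-3706710, Mul(2880, -209)) = Add(-3706710, -601920) = -4308630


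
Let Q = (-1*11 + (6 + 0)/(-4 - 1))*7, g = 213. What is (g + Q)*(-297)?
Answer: -189486/5 ≈ -37897.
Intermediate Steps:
Q = -427/5 (Q = (-11 + 6/(-5))*7 = (-11 + 6*(-⅕))*7 = (-11 - 6/5)*7 = -61/5*7 = -427/5 ≈ -85.400)
(g + Q)*(-297) = (213 - 427/5)*(-297) = (638/5)*(-297) = -189486/5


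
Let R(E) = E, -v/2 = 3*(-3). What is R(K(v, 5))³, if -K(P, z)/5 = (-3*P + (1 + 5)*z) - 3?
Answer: 2460375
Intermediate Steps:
v = 18 (v = -6*(-3) = -2*(-9) = 18)
K(P, z) = 15 - 30*z + 15*P (K(P, z) = -5*((-3*P + (1 + 5)*z) - 3) = -5*((-3*P + 6*z) - 3) = -5*(-3 - 3*P + 6*z) = 15 - 30*z + 15*P)
R(K(v, 5))³ = (15 - 30*5 + 15*18)³ = (15 - 150 + 270)³ = 135³ = 2460375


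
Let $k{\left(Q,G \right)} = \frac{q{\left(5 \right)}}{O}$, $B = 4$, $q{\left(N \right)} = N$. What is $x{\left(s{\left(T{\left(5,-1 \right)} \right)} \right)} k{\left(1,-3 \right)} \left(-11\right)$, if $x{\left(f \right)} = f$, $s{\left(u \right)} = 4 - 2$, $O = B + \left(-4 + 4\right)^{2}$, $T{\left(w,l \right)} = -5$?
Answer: $- \frac{55}{2} \approx -27.5$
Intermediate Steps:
$O = 4$ ($O = 4 + \left(-4 + 4\right)^{2} = 4 + 0^{2} = 4 + 0 = 4$)
$s{\left(u \right)} = 2$ ($s{\left(u \right)} = 4 - 2 = 2$)
$k{\left(Q,G \right)} = \frac{5}{4}$
$x{\left(s{\left(T{\left(5,-1 \right)} \right)} \right)} k{\left(1,-3 \right)} \left(-11\right) = 2 \cdot \frac{5}{4} \left(-11\right) = \frac{5}{2} \left(-11\right) = - \frac{55}{2}$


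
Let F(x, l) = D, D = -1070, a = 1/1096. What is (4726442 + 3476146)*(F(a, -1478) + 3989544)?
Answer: 32715808970712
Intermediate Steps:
a = 1/1096 ≈ 0.00091241
F(x, l) = -1070
(4726442 + 3476146)*(F(a, -1478) + 3989544) = (4726442 + 3476146)*(-1070 + 3989544) = 8202588*3988474 = 32715808970712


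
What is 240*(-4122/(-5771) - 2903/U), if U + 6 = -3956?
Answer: 3970149240/11432351 ≈ 347.27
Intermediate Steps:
U = -3962 (U = -6 - 3956 = -3962)
240*(-4122/(-5771) - 2903/U) = 240*(-4122/(-5771) - 2903/(-3962)) = 240*(-4122*(-1/5771) - 2903*(-1/3962)) = 240*(4122/5771 + 2903/3962) = 240*(33084577/22864702) = 3970149240/11432351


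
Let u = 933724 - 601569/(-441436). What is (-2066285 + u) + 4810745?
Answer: 1623683433793/441436 ≈ 3.6782e+6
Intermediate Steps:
u = 412179989233/441436 (u = 933724 - 601569*(-1/441436) = 933724 + 601569/441436 = 412179989233/441436 ≈ 9.3373e+5)
(-2066285 + u) + 4810745 = (-2066285 + 412179989233/441436) + 4810745 = -499952596027/441436 + 4810745 = 1623683433793/441436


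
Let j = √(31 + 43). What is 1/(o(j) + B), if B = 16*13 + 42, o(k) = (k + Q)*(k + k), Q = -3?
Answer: 199/77870 + 3*√74/77870 ≈ 0.0028870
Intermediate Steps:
j = √74 ≈ 8.6023
o(k) = 2*k*(-3 + k) (o(k) = (k - 3)*(k + k) = (-3 + k)*(2*k) = 2*k*(-3 + k))
B = 250 (B = 208 + 42 = 250)
1/(o(j) + B) = 1/(2*√74*(-3 + √74) + 250) = 1/(250 + 2*√74*(-3 + √74))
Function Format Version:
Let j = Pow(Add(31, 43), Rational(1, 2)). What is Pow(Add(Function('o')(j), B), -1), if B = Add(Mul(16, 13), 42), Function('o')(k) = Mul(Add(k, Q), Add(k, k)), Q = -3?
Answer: Add(Rational(199, 77870), Mul(Rational(3, 77870), Pow(74, Rational(1, 2)))) ≈ 0.0028870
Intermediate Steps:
j = Pow(74, Rational(1, 2)) ≈ 8.6023
Function('o')(k) = Mul(2, k, Add(-3, k)) (Function('o')(k) = Mul(Add(k, -3), Add(k, k)) = Mul(Add(-3, k), Mul(2, k)) = Mul(2, k, Add(-3, k)))
B = 250 (B = Add(208, 42) = 250)
Pow(Add(Function('o')(j), B), -1) = Pow(Add(Mul(2, Pow(74, Rational(1, 2)), Add(-3, Pow(74, Rational(1, 2)))), 250), -1) = Pow(Add(250, Mul(2, Pow(74, Rational(1, 2)), Add(-3, Pow(74, Rational(1, 2))))), -1)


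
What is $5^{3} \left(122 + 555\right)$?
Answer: $84625$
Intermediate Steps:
$5^{3} \left(122 + 555\right) = 125 \cdot 677 = 84625$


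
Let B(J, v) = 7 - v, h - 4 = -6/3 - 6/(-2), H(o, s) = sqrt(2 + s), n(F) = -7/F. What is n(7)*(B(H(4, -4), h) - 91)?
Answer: 89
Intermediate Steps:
h = 5 (h = 4 + (-6/3 - 6/(-2)) = 4 + (-6*1/3 - 6*(-1/2)) = 4 + (-2 + 3) = 4 + 1 = 5)
n(7)*(B(H(4, -4), h) - 91) = (-7/7)*((7 - 1*5) - 91) = (-7*1/7)*((7 - 5) - 91) = -(2 - 91) = -1*(-89) = 89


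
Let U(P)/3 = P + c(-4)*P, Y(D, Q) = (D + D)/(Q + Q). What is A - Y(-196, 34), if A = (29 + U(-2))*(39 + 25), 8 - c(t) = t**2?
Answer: 77346/17 ≈ 4549.8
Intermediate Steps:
Y(D, Q) = D/Q (Y(D, Q) = (2*D)/((2*Q)) = (2*D)*(1/(2*Q)) = D/Q)
c(t) = 8 - t**2
U(P) = -21*P (U(P) = 3*(P + (8 - 1*(-4)**2)*P) = 3*(P + (8 - 1*16)*P) = 3*(P + (8 - 16)*P) = 3*(P - 8*P) = 3*(-7*P) = -21*P)
A = 4544 (A = (29 - 21*(-2))*(39 + 25) = (29 + 42)*64 = 71*64 = 4544)
A - Y(-196, 34) = 4544 - (-196)/34 = 4544 - 1*(-98/17) = 4544 + 98/17 = 77346/17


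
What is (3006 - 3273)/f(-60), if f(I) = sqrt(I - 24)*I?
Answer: -89*I*sqrt(21)/840 ≈ -0.48553*I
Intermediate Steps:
f(I) = I*sqrt(-24 + I) (f(I) = sqrt(-24 + I)*I = I*sqrt(-24 + I))
(3006 - 3273)/f(-60) = (3006 - 3273)/((-60*sqrt(-24 - 60))) = -267*I*sqrt(21)/2520 = -89*I*sqrt(21)/840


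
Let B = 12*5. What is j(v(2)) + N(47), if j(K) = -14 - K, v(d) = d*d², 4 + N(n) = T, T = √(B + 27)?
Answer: -26 + √87 ≈ -16.673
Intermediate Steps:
B = 60
T = √87 (T = √(60 + 27) = √87 ≈ 9.3274)
N(n) = -4 + √87
v(d) = d³
j(v(2)) + N(47) = (-14 - 1*2³) + (-4 + √87) = (-14 - 1*8) + (-4 + √87) = (-14 - 8) + (-4 + √87) = -22 + (-4 + √87) = -26 + √87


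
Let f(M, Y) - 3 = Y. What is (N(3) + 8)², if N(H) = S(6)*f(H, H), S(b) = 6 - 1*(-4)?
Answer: 4624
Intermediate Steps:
f(M, Y) = 3 + Y
S(b) = 10 (S(b) = 6 + 4 = 10)
N(H) = 30 + 10*H (N(H) = 10*(3 + H) = 30 + 10*H)
(N(3) + 8)² = ((30 + 10*3) + 8)² = ((30 + 30) + 8)² = (60 + 8)² = 68² = 4624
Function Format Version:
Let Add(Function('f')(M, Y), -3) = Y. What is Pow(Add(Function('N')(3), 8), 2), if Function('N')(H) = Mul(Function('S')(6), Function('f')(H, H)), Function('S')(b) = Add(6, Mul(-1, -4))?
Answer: 4624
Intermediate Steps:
Function('f')(M, Y) = Add(3, Y)
Function('S')(b) = 10 (Function('S')(b) = Add(6, 4) = 10)
Function('N')(H) = Add(30, Mul(10, H)) (Function('N')(H) = Mul(10, Add(3, H)) = Add(30, Mul(10, H)))
Pow(Add(Function('N')(3), 8), 2) = Pow(Add(Add(30, Mul(10, 3)), 8), 2) = Pow(Add(Add(30, 30), 8), 2) = Pow(Add(60, 8), 2) = Pow(68, 2) = 4624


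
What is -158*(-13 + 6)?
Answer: 1106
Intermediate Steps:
-158*(-13 + 6) = -158*(-7) = 1106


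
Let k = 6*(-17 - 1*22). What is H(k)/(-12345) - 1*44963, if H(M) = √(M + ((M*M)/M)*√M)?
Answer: -44963 - √(-26 - 78*I*√26)/4115 ≈ -44963.0 + 0.0035407*I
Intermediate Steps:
k = -234 (k = 6*(-17 - 22) = 6*(-39) = -234)
H(M) = √(M + M^(3/2)) (H(M) = √(M + (M²/M)*√M) = √(M + M*√M) = √(M + M^(3/2)))
H(k)/(-12345) - 1*44963 = √(-234 + (-234)^(3/2))/(-12345) - 1*44963 = √(-234 - 702*I*√26)*(-1/12345) - 44963 = -√(-234 - 702*I*√26)/12345 - 44963 = -44963 - √(-234 - 702*I*√26)/12345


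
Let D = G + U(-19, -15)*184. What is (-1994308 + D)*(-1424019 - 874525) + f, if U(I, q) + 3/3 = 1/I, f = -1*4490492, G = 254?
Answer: 4583861558564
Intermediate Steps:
f = -4490492
U(I, q) = -1 + 1/I
D = 1146/19 (D = 254 + ((1 - 1*(-19))/(-19))*184 = 254 - (1 + 19)/19*184 = 254 - 1/19*20*184 = 254 - 20/19*184 = 254 - 3680/19 = 1146/19 ≈ 60.316)
(-1994308 + D)*(-1424019 - 874525) + f = (-1994308 + 1146/19)*(-1424019 - 874525) - 4490492 = -37890706/19*(-2298544) - 4490492 = 4583866049056 - 4490492 = 4583861558564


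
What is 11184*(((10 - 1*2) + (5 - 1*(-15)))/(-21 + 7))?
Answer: -22368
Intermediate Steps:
11184*(((10 - 1*2) + (5 - 1*(-15)))/(-21 + 7)) = 11184*(((10 - 2) + (5 + 15))/(-14)) = 11184*((8 + 20)*(-1/14)) = 11184*(28*(-1/14)) = 11184*(-2) = -22368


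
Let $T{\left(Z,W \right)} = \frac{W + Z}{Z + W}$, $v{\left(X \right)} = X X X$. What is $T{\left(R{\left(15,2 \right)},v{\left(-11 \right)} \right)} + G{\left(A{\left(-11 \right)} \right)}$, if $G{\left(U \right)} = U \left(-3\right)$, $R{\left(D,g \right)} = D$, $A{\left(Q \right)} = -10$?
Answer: $31$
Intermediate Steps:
$v{\left(X \right)} = X^{3}$ ($v{\left(X \right)} = X^{2} X = X^{3}$)
$T{\left(Z,W \right)} = 1$ ($T{\left(Z,W \right)} = \frac{W + Z}{W + Z} = 1$)
$G{\left(U \right)} = - 3 U$
$T{\left(R{\left(15,2 \right)},v{\left(-11 \right)} \right)} + G{\left(A{\left(-11 \right)} \right)} = 1 - -30 = 1 + 30 = 31$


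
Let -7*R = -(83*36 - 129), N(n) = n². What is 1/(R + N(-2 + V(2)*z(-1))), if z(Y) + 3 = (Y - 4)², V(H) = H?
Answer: 7/15207 ≈ 0.00046031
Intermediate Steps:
z(Y) = -3 + (-4 + Y)² (z(Y) = -3 + (Y - 4)² = -3 + (-4 + Y)²)
R = 2859/7 (R = -(-1)*(83*36 - 129)/7 = -(-1)*(2988 - 129)/7 = -(-1)*2859/7 = -⅐*(-2859) = 2859/7 ≈ 408.43)
1/(R + N(-2 + V(2)*z(-1))) = 1/(2859/7 + (-2 + 2*(-3 + (-4 - 1)²))²) = 1/(2859/7 + (-2 + 2*(-3 + (-5)²))²) = 1/(2859/7 + (-2 + 2*(-3 + 25))²) = 1/(2859/7 + (-2 + 2*22)²) = 1/(2859/7 + (-2 + 44)²) = 1/(2859/7 + 42²) = 1/(2859/7 + 1764) = 1/(15207/7) = 7/15207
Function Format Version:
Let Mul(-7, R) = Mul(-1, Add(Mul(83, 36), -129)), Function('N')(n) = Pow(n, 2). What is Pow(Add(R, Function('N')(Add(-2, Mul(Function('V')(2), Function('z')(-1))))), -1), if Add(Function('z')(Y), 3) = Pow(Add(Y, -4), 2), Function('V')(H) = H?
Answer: Rational(7, 15207) ≈ 0.00046031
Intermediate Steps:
Function('z')(Y) = Add(-3, Pow(Add(-4, Y), 2)) (Function('z')(Y) = Add(-3, Pow(Add(Y, -4), 2)) = Add(-3, Pow(Add(-4, Y), 2)))
R = Rational(2859, 7) (R = Mul(Rational(-1, 7), Mul(-1, Add(Mul(83, 36), -129))) = Mul(Rational(-1, 7), Mul(-1, Add(2988, -129))) = Mul(Rational(-1, 7), Mul(-1, 2859)) = Mul(Rational(-1, 7), -2859) = Rational(2859, 7) ≈ 408.43)
Pow(Add(R, Function('N')(Add(-2, Mul(Function('V')(2), Function('z')(-1))))), -1) = Pow(Add(Rational(2859, 7), Pow(Add(-2, Mul(2, Add(-3, Pow(Add(-4, -1), 2)))), 2)), -1) = Pow(Add(Rational(2859, 7), Pow(Add(-2, Mul(2, Add(-3, Pow(-5, 2)))), 2)), -1) = Pow(Add(Rational(2859, 7), Pow(Add(-2, Mul(2, Add(-3, 25))), 2)), -1) = Pow(Add(Rational(2859, 7), Pow(Add(-2, Mul(2, 22)), 2)), -1) = Pow(Add(Rational(2859, 7), Pow(Add(-2, 44), 2)), -1) = Pow(Add(Rational(2859, 7), Pow(42, 2)), -1) = Pow(Add(Rational(2859, 7), 1764), -1) = Pow(Rational(15207, 7), -1) = Rational(7, 15207)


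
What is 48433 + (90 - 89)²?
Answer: 48434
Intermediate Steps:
48433 + (90 - 89)² = 48433 + 1² = 48433 + 1 = 48434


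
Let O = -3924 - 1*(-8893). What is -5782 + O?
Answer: -813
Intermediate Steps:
O = 4969 (O = -3924 + 8893 = 4969)
-5782 + O = -5782 + 4969 = -813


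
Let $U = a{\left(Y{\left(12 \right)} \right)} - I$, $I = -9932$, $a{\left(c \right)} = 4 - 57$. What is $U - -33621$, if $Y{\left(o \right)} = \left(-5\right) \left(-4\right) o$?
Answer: $43500$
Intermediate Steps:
$Y{\left(o \right)} = 20 o$
$a{\left(c \right)} = -53$ ($a{\left(c \right)} = 4 - 57 = -53$)
$U = 9879$ ($U = -53 - -9932 = -53 + 9932 = 9879$)
$U - -33621 = 9879 - -33621 = 9879 + 33621 = 43500$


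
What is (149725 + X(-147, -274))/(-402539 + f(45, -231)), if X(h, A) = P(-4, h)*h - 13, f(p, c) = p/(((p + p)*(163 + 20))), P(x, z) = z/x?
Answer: -8125749/22666042 ≈ -0.35850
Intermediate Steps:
f(p, c) = 1/366 (f(p, c) = p/(((2*p)*183)) = p/((366*p)) = p*(1/(366*p)) = 1/366)
X(h, A) = -13 - h²/4 (X(h, A) = (h/(-4))*h - 13 = (h*(-¼))*h - 13 = (-h/4)*h - 13 = -h²/4 - 13 = -13 - h²/4)
(149725 + X(-147, -274))/(-402539 + f(45, -231)) = (149725 + (-13 - ¼*(-147)²))/(-402539 + 1/366) = (149725 + (-13 - ¼*21609))/(-147329273/366) = (149725 + (-13 - 21609/4))*(-366/147329273) = (149725 - 21661/4)*(-366/147329273) = (577239/4)*(-366/147329273) = -8125749/22666042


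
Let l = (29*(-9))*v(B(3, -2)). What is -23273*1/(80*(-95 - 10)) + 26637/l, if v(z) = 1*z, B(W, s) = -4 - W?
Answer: 1408839/81200 ≈ 17.350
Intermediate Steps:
v(z) = z
l = 1827 (l = (29*(-9))*(-4 - 1*3) = -261*(-4 - 3) = -261*(-7) = 1827)
-23273*1/(80*(-95 - 10)) + 26637/l = -23273*1/(80*(-95 - 10)) + 26637/1827 = -23273/((-105*80)) + 26637*(1/1827) = -23273/(-8400) + 8879/609 = -23273*(-1/8400) + 8879/609 = 23273/8400 + 8879/609 = 1408839/81200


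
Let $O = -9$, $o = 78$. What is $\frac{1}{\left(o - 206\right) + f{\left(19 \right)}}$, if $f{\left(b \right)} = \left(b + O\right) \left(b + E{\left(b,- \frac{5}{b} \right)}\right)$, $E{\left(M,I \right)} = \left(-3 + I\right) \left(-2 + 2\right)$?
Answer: $\frac{1}{62} \approx 0.016129$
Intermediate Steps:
$E{\left(M,I \right)} = 0$ ($E{\left(M,I \right)} = \left(-3 + I\right) 0 = 0$)
$f{\left(b \right)} = b \left(-9 + b\right)$ ($f{\left(b \right)} = \left(b - 9\right) \left(b + 0\right) = \left(-9 + b\right) b = b \left(-9 + b\right)$)
$\frac{1}{\left(o - 206\right) + f{\left(19 \right)}} = \frac{1}{\left(78 - 206\right) + 19 \left(-9 + 19\right)} = \frac{1}{-128 + 19 \cdot 10} = \frac{1}{-128 + 190} = \frac{1}{62}$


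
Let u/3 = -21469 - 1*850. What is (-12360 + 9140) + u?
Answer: -70177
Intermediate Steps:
u = -66957 (u = 3*(-21469 - 1*850) = 3*(-21469 - 850) = 3*(-22319) = -66957)
(-12360 + 9140) + u = (-12360 + 9140) - 66957 = -3220 - 66957 = -70177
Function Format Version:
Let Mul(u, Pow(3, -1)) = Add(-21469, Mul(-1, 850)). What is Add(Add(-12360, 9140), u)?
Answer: -70177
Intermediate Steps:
u = -66957 (u = Mul(3, Add(-21469, Mul(-1, 850))) = Mul(3, Add(-21469, -850)) = Mul(3, -22319) = -66957)
Add(Add(-12360, 9140), u) = Add(Add(-12360, 9140), -66957) = Add(-3220, -66957) = -70177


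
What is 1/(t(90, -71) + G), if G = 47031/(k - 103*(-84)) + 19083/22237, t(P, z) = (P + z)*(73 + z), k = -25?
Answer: 191838599/8500324150 ≈ 0.022568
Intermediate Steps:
t(P, z) = (73 + z)*(P + z)
G = 1210457388/191838599 (G = 47031/(-25 - 103*(-84)) + 19083/22237 = 47031/(-25 + 8652) + 19083*(1/22237) = 47031/8627 + 19083/22237 = 1210457388/191838599 ≈ 6.3098)
1/(t(90, -71) + G) = 1/(((-71)² + 73*90 + 73*(-71) + 90*(-71)) + 1210457388/191838599) = 1/((5041 + 6570 - 5183 - 6390) + 1210457388/191838599) = 1/(38 + 1210457388/191838599) = 1/(8500324150/191838599) = 191838599/8500324150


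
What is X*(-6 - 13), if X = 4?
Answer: -76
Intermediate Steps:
X*(-6 - 13) = 4*(-6 - 13) = 4*(-19) = -76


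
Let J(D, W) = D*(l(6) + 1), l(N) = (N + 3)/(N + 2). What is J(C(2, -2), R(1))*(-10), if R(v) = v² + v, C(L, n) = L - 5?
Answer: 255/4 ≈ 63.750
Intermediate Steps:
C(L, n) = -5 + L
R(v) = v + v²
l(N) = (3 + N)/(2 + N)
J(D, W) = 17*D/8 (J(D, W) = D*((3 + 6)/(2 + 6) + 1) = D*(9/8 + 1) = D*(17/8) = 17*D/8)
J(C(2, -2), R(1))*(-10) = (17*(-5 + 2)/8)*(-10) = ((17/8)*(-3))*(-10) = -51/8*(-10) = 255/4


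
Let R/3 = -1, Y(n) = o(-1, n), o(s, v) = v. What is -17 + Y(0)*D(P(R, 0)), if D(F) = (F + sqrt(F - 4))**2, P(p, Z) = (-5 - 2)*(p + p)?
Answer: -17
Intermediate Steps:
Y(n) = n
R = -3 (R = 3*(-1) = -3)
P(p, Z) = -14*p
D(F) = (F + sqrt(-4 + F))**2
-17 + Y(0)*D(P(R, 0)) = -17 + 0*(-14*(-3) + sqrt(-4 - 14*(-3)))**2 = -17 + 0*(42 + sqrt(-4 + 42))**2 = -17 + 0*(42 + sqrt(38))**2 = -17 + 0 = -17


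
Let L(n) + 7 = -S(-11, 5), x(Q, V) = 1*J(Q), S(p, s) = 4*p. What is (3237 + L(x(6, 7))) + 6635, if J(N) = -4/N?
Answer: 9909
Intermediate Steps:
x(Q, V) = -4/Q (x(Q, V) = 1*(-4/Q) = -4/Q)
L(n) = 37 (L(n) = -7 - 4*(-11) = -7 - 1*(-44) = -7 + 44 = 37)
(3237 + L(x(6, 7))) + 6635 = (3237 + 37) + 6635 = 3274 + 6635 = 9909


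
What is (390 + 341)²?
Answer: 534361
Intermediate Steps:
(390 + 341)² = 731² = 534361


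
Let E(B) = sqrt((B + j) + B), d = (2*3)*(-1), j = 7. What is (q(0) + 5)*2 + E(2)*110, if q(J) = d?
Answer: -2 + 110*sqrt(11) ≈ 362.83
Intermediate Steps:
d = -6 (d = 6*(-1) = -6)
q(J) = -6
E(B) = sqrt(7 + 2*B) (E(B) = sqrt((B + 7) + B) = sqrt((7 + B) + B) = sqrt(7 + 2*B))
(q(0) + 5)*2 + E(2)*110 = (-6 + 5)*2 + sqrt(7 + 2*2)*110 = -1*2 + sqrt(7 + 4)*110 = -2 + sqrt(11)*110 = -2 + 110*sqrt(11)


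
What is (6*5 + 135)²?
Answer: 27225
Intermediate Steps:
(6*5 + 135)² = (30 + 135)² = 165² = 27225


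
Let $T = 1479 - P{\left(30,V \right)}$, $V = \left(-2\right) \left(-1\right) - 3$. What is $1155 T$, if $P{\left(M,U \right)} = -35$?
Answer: $1748670$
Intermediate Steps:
$V = -1$ ($V = 2 - 3 = -1$)
$T = 1514$ ($T = 1479 - -35 = 1479 + 35 = 1514$)
$1155 T = 1155 \cdot 1514 = 1748670$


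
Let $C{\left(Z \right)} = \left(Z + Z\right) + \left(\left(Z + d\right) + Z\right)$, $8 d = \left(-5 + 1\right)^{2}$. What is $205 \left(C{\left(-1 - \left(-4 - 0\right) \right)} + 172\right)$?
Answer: $38130$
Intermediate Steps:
$d = 2$ ($d = \frac{\left(-5 + 1\right)^{2}}{8} = \frac{\left(-4\right)^{2}}{8} = \frac{1}{8} \cdot 16 = 2$)
$C{\left(Z \right)} = 2 + 4 Z$ ($C{\left(Z \right)} = \left(Z + Z\right) + \left(\left(Z + 2\right) + Z\right) = 2 Z + \left(\left(2 + Z\right) + Z\right) = 2 Z + \left(2 + 2 Z\right) = 2 + 4 Z$)
$205 \left(C{\left(-1 - \left(-4 - 0\right) \right)} + 172\right) = 205 \left(\left(2 + 4 \left(-1 - \left(-4 - 0\right)\right)\right) + 172\right) = 205 \left(\left(2 + 4 \left(-1 - \left(-4 + 0\right)\right)\right) + 172\right) = 205 \left(\left(2 + 4 \left(-1 - -4\right)\right) + 172\right) = 205 \left(\left(2 + 4 \left(-1 + 4\right)\right) + 172\right) = 205 \left(\left(2 + 4 \cdot 3\right) + 172\right) = 205 \left(\left(2 + 12\right) + 172\right) = 205 \left(14 + 172\right) = 205 \cdot 186 = 38130$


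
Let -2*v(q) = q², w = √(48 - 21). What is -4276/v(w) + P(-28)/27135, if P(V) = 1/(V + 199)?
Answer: 1469703961/4640085 ≈ 316.74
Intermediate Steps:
w = 3*√3 (w = √27 = 3*√3 ≈ 5.1962)
P(V) = 1/(199 + V)
v(q) = -q²/2
-4276/v(w) + P(-28)/27135 = -4276/((-(3*√3)²/2)) + 1/((199 - 28)*27135) = -4276/((-½*27)) + (1/27135)/171 = -4276/(-27/2) + (1/171)*(1/27135) = -4276*(-2/27) + 1/4640085 = 8552/27 + 1/4640085 = 1469703961/4640085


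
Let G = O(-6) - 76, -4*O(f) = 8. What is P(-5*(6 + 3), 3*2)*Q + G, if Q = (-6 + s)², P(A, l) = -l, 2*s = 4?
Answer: -174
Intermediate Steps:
s = 2 (s = (½)*4 = 2)
O(f) = -2 (O(f) = -¼*8 = -2)
Q = 16 (Q = (-6 + 2)² = (-4)² = 16)
G = -78 (G = -2 - 76 = -78)
P(-5*(6 + 3), 3*2)*Q + G = -3*2*16 - 78 = -1*6*16 - 78 = -6*16 - 78 = -96 - 78 = -174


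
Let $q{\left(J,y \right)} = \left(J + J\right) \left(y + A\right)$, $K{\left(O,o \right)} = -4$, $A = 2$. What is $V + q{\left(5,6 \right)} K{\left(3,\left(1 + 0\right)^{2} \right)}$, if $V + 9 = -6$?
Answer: $-335$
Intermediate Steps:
$V = -15$ ($V = -9 - 6 = -15$)
$q{\left(J,y \right)} = 2 J \left(2 + y\right)$ ($q{\left(J,y \right)} = \left(J + J\right) \left(y + 2\right) = 2 J \left(2 + y\right)$)
$V + q{\left(5,6 \right)} K{\left(3,\left(1 + 0\right)^{2} \right)} = -15 + 2 \cdot 5 \left(2 + 6\right) \left(-4\right) = -15 + 2 \cdot 5 \cdot 8 \left(-4\right) = -15 + 80 \left(-4\right) = -15 - 320 = -335$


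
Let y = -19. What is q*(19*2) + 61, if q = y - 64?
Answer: -3093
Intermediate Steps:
q = -83 (q = -19 - 64 = -83)
q*(19*2) + 61 = -1577*2 + 61 = -83*38 + 61 = -3154 + 61 = -3093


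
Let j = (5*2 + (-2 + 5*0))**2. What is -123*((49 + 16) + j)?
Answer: -15867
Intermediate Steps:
j = 64 (j = (10 + (-2 + 0))**2 = (10 - 2)**2 = 8**2 = 64)
-123*((49 + 16) + j) = -123*((49 + 16) + 64) = -123*(65 + 64) = -123*129 = -15867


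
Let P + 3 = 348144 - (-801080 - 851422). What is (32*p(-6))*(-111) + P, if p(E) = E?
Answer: 2021955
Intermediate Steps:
P = 2000643 (P = -3 + (348144 - (-801080 - 851422)) = -3 + (348144 - 1*(-1652502)) = -3 + (348144 + 1652502) = -3 + 2000646 = 2000643)
(32*p(-6))*(-111) + P = (32*(-6))*(-111) + 2000643 = -192*(-111) + 2000643 = 21312 + 2000643 = 2021955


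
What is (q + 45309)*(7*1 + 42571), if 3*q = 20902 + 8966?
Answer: 2353073170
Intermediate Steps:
q = 9956 (q = (20902 + 8966)/3 = (⅓)*29868 = 9956)
(q + 45309)*(7*1 + 42571) = (9956 + 45309)*(7*1 + 42571) = 55265*(7 + 42571) = 55265*42578 = 2353073170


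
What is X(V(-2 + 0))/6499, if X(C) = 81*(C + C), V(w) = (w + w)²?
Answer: 2592/6499 ≈ 0.39883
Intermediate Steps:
V(w) = 4*w² (V(w) = (2*w)² = 4*w²)
X(C) = 162*C (X(C) = 81*(2*C) = 162*C)
X(V(-2 + 0))/6499 = (162*(4*(-2 + 0)²))/6499 = (162*(4*(-2)²))*(1/6499) = (162*(4*4))*(1/6499) = (162*16)*(1/6499) = 2592*(1/6499) = 2592/6499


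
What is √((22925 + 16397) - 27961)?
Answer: √11361 ≈ 106.59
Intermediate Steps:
√((22925 + 16397) - 27961) = √(39322 - 27961) = √11361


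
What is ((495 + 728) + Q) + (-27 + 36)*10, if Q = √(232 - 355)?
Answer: 1313 + I*√123 ≈ 1313.0 + 11.091*I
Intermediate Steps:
Q = I*√123 (Q = √(-123) = I*√123 ≈ 11.091*I)
((495 + 728) + Q) + (-27 + 36)*10 = ((495 + 728) + I*√123) + (-27 + 36)*10 = (1223 + I*√123) + 9*10 = (1223 + I*√123) + 90 = 1313 + I*√123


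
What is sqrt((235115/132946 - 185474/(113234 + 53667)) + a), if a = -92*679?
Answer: I*sqrt(30755405694347083283154082)/22188820346 ≈ 249.93*I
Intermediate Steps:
a = -62468
sqrt((235115/132946 - 185474/(113234 + 53667)) + a) = sqrt((235115/132946 - 185474/(113234 + 53667)) - 62468) = sqrt((235115*(1/132946) - 185474/166901) - 62468) = sqrt((235115/132946 - 185474*1/166901) - 62468) = sqrt((235115/132946 - 185474/166901) - 62468) = sqrt(14582902211/22188820346 - 62468) = sqrt(-1386076646471717/22188820346) = I*sqrt(30755405694347083283154082)/22188820346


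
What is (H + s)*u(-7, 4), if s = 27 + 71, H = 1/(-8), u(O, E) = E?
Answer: 783/2 ≈ 391.50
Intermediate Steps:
H = -⅛ ≈ -0.12500
s = 98
(H + s)*u(-7, 4) = (-⅛ + 98)*4 = (783/8)*4 = 783/2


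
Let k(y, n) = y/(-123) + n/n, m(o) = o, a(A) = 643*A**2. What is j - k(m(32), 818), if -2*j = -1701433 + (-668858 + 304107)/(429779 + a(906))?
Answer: 55272671401810276/64971961221 ≈ 8.5072e+5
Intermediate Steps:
k(y, n) = 1 - y/123 (k(y, n) = y*(-1/123) + 1 = -y/123 + 1 = 1 - y/123)
j = 449371703012171/528227327 (j = -(-1701433 + (-668858 + 304107)/(429779 + 643*906**2))/2 = -(-1701433 - 364751/(429779 + 643*820836))/2 = -(-1701433 - 364751/(429779 + 527797548))/2 = -(-1701433 - 364751/528227327)/2 = -1/2*(-898743406024342/528227327) = 449371703012171/528227327 ≈ 8.5072e+5)
j - k(m(32), 818) = 449371703012171/528227327 - (1 - 1/123*32) = 449371703012171/528227327 - (1 - 32/123) = 449371703012171/528227327 - 1*91/123 = 449371703012171/528227327 - 91/123 = 55272671401810276/64971961221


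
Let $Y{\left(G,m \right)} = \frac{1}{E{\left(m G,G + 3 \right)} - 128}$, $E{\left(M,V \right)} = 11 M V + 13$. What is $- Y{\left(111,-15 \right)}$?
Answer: $\frac{1}{2088025} \approx 4.7892 \cdot 10^{-7}$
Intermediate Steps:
$E{\left(M,V \right)} = 13 + 11 M V$ ($E{\left(M,V \right)} = 11 M V + 13 = 13 + 11 M V$)
$Y{\left(G,m \right)} = \frac{1}{-115 + 11 G m \left(3 + G\right)}$ ($Y{\left(G,m \right)} = \frac{1}{\left(13 + 11 m G \left(G + 3\right)\right) - 128} = \frac{1}{\left(13 + 11 G m \left(3 + G\right)\right) - 128} = \frac{1}{-115 + 11 G m \left(3 + G\right)}$)
$- Y{\left(111,-15 \right)} = - \frac{1}{-115 + 11 \cdot 111 \left(-15\right) \left(3 + 111\right)} = - \frac{1}{-115 + 11 \cdot 111 \left(-15\right) 114} = - \frac{1}{-115 - 2087910} = - \frac{1}{-2088025} = \left(-1\right) \left(- \frac{1}{2088025}\right) = \frac{1}{2088025}$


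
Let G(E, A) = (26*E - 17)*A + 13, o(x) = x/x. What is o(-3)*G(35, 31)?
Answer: 27696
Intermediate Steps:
o(x) = 1
G(E, A) = 13 + A*(-17 + 26*E) (G(E, A) = (-17 + 26*E)*A + 13 = A*(-17 + 26*E) + 13 = 13 + A*(-17 + 26*E))
o(-3)*G(35, 31) = 1*(13 - 17*31 + 26*31*35) = 1*(13 - 527 + 28210) = 1*27696 = 27696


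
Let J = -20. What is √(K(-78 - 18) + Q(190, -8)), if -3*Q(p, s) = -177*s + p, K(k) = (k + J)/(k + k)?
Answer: I*√77001/12 ≈ 23.124*I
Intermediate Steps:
K(k) = (-20 + k)/(2*k) (K(k) = (k - 20)/(k + k) = (-20 + k)/((2*k)) = (-20 + k)*(1/(2*k)) = (-20 + k)/(2*k))
Q(p, s) = 59*s - p/3 (Q(p, s) = -(-177*s + p)/3 = -(p - 177*s)/3 = 59*s - p/3)
√(K(-78 - 18) + Q(190, -8)) = √((-20 + (-78 - 18))/(2*(-78 - 18)) + (59*(-8) - ⅓*190)) = √((½)*(-20 - 96)/(-96) + (-472 - 190/3)) = √((½)*(-1/96)*(-116) - 1606/3) = √(29/48 - 1606/3) = √(-25667/48) = I*√77001/12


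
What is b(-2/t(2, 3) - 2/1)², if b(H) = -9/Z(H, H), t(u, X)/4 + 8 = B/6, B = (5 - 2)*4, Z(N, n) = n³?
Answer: 241864704/148035889 ≈ 1.6338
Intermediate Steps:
B = 12 (B = 3*4 = 12)
t(u, X) = -24 (t(u, X) = -32 + 4*(12/6) = -32 + 4*(12*(⅙)) = -32 + 4*2 = -32 + 8 = -24)
b(H) = -9/H³
b(-2/t(2, 3) - 2/1)² = (-9/(-2/(-24) - 2/1)³)² = (-9/(-2*(-1/24) - 2*1)³)² = (-9/(1/12 - 2)³)² = (-9/(-23/12)³)² = (-9*(-1728/12167))² = (15552/12167)² = 241864704/148035889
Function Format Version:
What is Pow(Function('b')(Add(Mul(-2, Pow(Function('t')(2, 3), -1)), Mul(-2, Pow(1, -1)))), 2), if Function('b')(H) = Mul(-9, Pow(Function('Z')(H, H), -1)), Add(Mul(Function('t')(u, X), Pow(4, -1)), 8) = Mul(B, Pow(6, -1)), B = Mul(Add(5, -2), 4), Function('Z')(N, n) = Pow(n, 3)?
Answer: Rational(241864704, 148035889) ≈ 1.6338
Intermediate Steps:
B = 12 (B = Mul(3, 4) = 12)
Function('t')(u, X) = -24 (Function('t')(u, X) = Add(-32, Mul(4, Mul(12, Pow(6, -1)))) = Add(-32, Mul(4, Mul(12, Rational(1, 6)))) = Add(-32, Mul(4, 2)) = Add(-32, 8) = -24)
Function('b')(H) = Mul(-9, Pow(H, -3)) (Function('b')(H) = Mul(-9, Pow(Pow(H, 3), -1)) = Mul(-9, Pow(H, -3)))
Pow(Function('b')(Add(Mul(-2, Pow(Function('t')(2, 3), -1)), Mul(-2, Pow(1, -1)))), 2) = Pow(Mul(-9, Pow(Add(Mul(-2, Pow(-24, -1)), Mul(-2, Pow(1, -1))), -3)), 2) = Pow(Mul(-9, Pow(Add(Mul(-2, Rational(-1, 24)), Mul(-2, 1)), -3)), 2) = Pow(Mul(-9, Pow(Add(Rational(1, 12), -2), -3)), 2) = Pow(Mul(-9, Pow(Rational(-23, 12), -3)), 2) = Pow(Mul(-9, Rational(-1728, 12167)), 2) = Pow(Rational(15552, 12167), 2) = Rational(241864704, 148035889)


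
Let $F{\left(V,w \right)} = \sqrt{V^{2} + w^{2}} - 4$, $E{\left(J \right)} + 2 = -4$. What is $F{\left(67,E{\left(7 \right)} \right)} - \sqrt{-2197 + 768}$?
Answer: $-4 + 5 \sqrt{181} - i \sqrt{1429} \approx 63.268 - 37.802 i$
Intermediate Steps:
$E{\left(J \right)} = -6$ ($E{\left(J \right)} = -2 - 4 = -6$)
$F{\left(V,w \right)} = -4 + \sqrt{V^{2} + w^{2}}$
$F{\left(67,E{\left(7 \right)} \right)} - \sqrt{-2197 + 768} = \left(-4 + \sqrt{67^{2} + \left(-6\right)^{2}}\right) - \sqrt{-2197 + 768} = \left(-4 + \sqrt{4489 + 36}\right) - \sqrt{-1429} = \left(-4 + \sqrt{4525}\right) - i \sqrt{1429} = \left(-4 + 5 \sqrt{181}\right) - i \sqrt{1429} = -4 + 5 \sqrt{181} - i \sqrt{1429}$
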